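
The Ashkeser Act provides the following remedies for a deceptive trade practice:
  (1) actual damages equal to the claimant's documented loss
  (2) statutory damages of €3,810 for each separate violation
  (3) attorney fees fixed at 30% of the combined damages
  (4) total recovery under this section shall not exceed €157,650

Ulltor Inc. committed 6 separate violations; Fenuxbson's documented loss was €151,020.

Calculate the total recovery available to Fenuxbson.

Total recovery: €157,650

Statutory damages: 6 × €3,810 = €22,860
Combined damages: €151,020 + €22,860 = €173,880
Attorney fees: 30% of €173,880 = €52,164
Total before cap: €173,880 + €52,164 = €226,044
Cap at €157,650: €226,044 exceeds the cap → €157,650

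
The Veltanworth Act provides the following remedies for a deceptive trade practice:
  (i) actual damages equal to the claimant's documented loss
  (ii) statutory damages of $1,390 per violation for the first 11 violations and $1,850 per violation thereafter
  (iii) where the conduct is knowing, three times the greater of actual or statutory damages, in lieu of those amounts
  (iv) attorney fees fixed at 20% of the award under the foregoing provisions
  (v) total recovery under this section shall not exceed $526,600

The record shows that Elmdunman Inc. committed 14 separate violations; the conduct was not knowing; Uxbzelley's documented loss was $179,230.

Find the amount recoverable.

First 11 violations: 11 × $1,390 = $15,290
Remaining violations: (14 − 11) × $1,850 = $5,550
Statutory damages: $15,290 + $5,550 = $20,840
Conduct not knowing: the in-lieu enhancement does not apply.
Actual plus statutory damages: $179,230 + $20,840 = $200,070
Attorney fees: 20% of $200,070 = $40,014
Total before cap: $200,070 + $40,014 = $240,084
Cap at $526,600: $240,084 is within the cap, no reduction.

$240,084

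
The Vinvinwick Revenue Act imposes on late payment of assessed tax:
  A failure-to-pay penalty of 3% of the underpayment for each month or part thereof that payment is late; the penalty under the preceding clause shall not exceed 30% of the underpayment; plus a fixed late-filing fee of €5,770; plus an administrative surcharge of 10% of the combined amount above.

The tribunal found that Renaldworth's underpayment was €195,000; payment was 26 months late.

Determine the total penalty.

Accrued rate: 3% × 26 = 78%, capped at 30% → 30%
Failure-to-pay penalty: 30% of €195,000 = €58,500
Penalty before surcharge: €58,500 + €5,770 = €64,270
Administrative surcharge: 10% of €64,270 = €6,427
Total penalty: €64,270 + €6,427 = €70,697

€70,697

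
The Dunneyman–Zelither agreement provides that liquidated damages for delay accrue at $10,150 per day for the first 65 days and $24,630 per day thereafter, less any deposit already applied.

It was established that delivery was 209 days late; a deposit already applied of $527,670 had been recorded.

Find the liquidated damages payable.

First 65 days: 65 × $10,150 = $659,750
Remaining days: (209 − 65) × $24,630 = $3,546,720
Accrued per-day damages: $659,750 + $3,546,720 = $4,206,470
Less deposit already applied: $4,206,470 − $527,670 = $3,678,800

$3,678,800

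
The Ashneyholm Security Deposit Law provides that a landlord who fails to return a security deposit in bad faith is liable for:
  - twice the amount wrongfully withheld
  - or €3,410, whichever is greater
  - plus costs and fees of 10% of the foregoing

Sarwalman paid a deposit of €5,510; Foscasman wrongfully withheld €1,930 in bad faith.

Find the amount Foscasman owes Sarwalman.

Doubled: 2 × €1,930 = €3,860
Minimum €3,410: €3,860 meets the minimum, no increase.
Costs and fees: 10% of €3,860 = €386
Total recovery: €3,860 + €386 = €4,246

Recovery: €4,246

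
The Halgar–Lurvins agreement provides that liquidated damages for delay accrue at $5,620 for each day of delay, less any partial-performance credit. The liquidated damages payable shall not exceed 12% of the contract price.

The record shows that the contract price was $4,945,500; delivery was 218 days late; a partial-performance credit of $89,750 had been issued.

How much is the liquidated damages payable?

$593,460

Per-day damages: 218 × $5,620 = $1,225,160
Less partial-performance credit: $1,225,160 − $89,750 = $1,135,410
Cap: 12% of $4,945,500 = $593,460
Cap at $593,460: $1,135,410 exceeds the cap → $593,460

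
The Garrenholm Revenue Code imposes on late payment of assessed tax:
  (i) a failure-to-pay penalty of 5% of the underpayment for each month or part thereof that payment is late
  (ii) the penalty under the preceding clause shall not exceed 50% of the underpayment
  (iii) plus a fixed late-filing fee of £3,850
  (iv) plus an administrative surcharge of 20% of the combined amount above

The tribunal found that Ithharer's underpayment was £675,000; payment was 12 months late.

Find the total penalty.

Penalty: £409,620

Accrued rate: 5% × 12 = 60%, capped at 50% → 50%
Failure-to-pay penalty: 50% of £675,000 = £337,500
Penalty before surcharge: £337,500 + £3,850 = £341,350
Administrative surcharge: 20% of £341,350 = £68,270
Total penalty: £341,350 + £68,270 = £409,620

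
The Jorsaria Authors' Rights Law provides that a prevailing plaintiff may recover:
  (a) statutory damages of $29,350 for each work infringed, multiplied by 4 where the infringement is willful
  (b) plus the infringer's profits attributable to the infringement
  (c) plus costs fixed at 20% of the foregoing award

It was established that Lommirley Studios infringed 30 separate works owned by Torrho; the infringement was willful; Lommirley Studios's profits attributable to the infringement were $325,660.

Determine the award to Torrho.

Statutory damages: 30 × $29,350 = $880,500
Multiplied by 4: 4 × $880,500 = $3,522,000
Combined award: $3,522,000 + $325,660 = $3,847,660
Costs: 20% of $3,847,660 = $769,532
Award plus costs: $3,847,660 + $769,532 = $4,617,192

$4,617,192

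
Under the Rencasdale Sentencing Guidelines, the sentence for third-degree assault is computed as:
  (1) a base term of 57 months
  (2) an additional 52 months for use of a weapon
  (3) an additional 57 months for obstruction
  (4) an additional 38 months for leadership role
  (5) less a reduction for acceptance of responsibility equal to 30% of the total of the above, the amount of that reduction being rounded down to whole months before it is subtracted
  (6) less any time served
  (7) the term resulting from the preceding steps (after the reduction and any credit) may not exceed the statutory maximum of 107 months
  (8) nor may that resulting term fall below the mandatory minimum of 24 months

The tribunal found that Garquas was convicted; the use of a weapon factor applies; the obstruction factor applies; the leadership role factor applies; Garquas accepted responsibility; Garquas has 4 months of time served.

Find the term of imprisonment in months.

107 months

Use of a weapon enhancement: +52 months
Obstruction enhancement: +57 months
Leadership role enhancement: +38 months
Adjusted term: 57 months + 52 months + 57 months + 38 months = 204 months
Acceptance of responsibility reduction: 30% of 204 months = 61 months (rounded down)
After reduction: 204 − 61 = 143 months
Less time served: 143 months − 4 months = 139 months
Cap at 107 months: 139 months exceeds the cap → 107 months
Minimum 24 months: 107 months meets the minimum, no increase.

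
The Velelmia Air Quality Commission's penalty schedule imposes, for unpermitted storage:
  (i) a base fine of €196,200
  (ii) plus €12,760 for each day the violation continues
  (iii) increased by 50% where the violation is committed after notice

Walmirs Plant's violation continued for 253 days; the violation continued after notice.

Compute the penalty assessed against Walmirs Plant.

Civil penalty: €5,136,720

Per-day component: 253 × €12,760 = €3,228,280
Base plus per-day: €196,200 + €3,228,280 = €3,424,480
Enhancement: 50% of €3,424,480 = €1,712,240
Enhanced fine: €3,424,480 + €1,712,240 = €5,136,720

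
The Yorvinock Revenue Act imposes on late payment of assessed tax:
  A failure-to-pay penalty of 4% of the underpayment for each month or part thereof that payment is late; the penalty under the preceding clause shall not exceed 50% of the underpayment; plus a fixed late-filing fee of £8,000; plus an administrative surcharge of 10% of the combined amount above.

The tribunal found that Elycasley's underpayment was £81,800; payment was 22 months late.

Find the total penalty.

£53,790

Accrued rate: 4% × 22 = 88%, capped at 50% → 50%
Failure-to-pay penalty: 50% of £81,800 = £40,900
Penalty before surcharge: £40,900 + £8,000 = £48,900
Administrative surcharge: 10% of £48,900 = £4,890
Total penalty: £48,900 + £4,890 = £53,790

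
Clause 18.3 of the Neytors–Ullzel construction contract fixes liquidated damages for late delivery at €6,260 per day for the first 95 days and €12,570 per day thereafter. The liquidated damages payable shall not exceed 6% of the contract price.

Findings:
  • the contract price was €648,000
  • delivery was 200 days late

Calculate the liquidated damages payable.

€38,880

First 95 days: 95 × €6,260 = €594,700
Remaining days: (200 − 95) × €12,570 = €1,319,850
Accrued per-day damages: €594,700 + €1,319,850 = €1,914,550
Cap: 6% of €648,000 = €38,880
Cap at €38,880: €1,914,550 exceeds the cap → €38,880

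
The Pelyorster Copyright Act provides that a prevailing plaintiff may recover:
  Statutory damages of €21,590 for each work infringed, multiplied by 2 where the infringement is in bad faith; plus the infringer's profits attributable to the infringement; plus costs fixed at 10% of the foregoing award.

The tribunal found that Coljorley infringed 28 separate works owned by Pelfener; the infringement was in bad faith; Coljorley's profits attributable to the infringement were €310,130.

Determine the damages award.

Statutory damages: 28 × €21,590 = €604,520
Doubled: 2 × €604,520 = €1,209,040
Combined award: €1,209,040 + €310,130 = €1,519,170
Costs: 10% of €1,519,170 = €151,917
Award plus costs: €1,519,170 + €151,917 = €1,671,087

Award: €1,671,087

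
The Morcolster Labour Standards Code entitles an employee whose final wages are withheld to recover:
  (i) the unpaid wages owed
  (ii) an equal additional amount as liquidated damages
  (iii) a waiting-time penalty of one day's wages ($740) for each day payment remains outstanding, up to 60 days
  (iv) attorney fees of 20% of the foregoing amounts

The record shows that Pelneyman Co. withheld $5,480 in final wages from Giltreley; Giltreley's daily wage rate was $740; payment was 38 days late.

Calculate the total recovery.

Liquidated damages (equal amount): $5,480
Penalty days: min(38, 60) = 38
Waiting-time penalty: 38 × $740 = $28,120
Subtotal: $5,480 + $5,480 + $28,120 = $39,080
Attorney fees: 20% of $39,080 = $7,816
Total award: $39,080 + $7,816 = $46,896

$46,896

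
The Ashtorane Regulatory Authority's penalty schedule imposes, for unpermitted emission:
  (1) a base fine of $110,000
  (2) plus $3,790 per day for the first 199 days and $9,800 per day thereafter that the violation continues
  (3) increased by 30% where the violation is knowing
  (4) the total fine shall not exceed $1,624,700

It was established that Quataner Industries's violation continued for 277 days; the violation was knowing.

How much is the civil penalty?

$1,624,700

First 199 days: 199 × $3,790 = $754,210
Remaining days: (277 − 199) × $9,800 = $764,400
Per-day component: $754,210 + $764,400 = $1,518,610
Base plus per-day: $110,000 + $1,518,610 = $1,628,610
Enhancement: 30% of $1,628,610 = $488,583
Enhanced fine: $1,628,610 + $488,583 = $2,117,193
Cap at $1,624,700: $2,117,193 exceeds the cap → $1,624,700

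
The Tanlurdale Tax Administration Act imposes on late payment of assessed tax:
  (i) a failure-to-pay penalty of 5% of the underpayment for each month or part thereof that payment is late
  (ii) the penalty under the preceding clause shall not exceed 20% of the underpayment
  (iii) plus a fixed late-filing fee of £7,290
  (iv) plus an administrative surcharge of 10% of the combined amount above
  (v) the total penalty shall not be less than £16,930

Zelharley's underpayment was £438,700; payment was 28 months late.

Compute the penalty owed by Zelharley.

Accrued rate: 5% × 28 = 140%, capped at 20% → 20%
Failure-to-pay penalty: 20% of £438,700 = £87,740
Penalty before surcharge: £87,740 + £7,290 = £95,030
Administrative surcharge: 10% of £95,030 = £9,503
Total penalty: £95,030 + £9,503 = £104,533
Minimum £16,930: £104,533 meets the minimum, no increase.

Penalty: £104,533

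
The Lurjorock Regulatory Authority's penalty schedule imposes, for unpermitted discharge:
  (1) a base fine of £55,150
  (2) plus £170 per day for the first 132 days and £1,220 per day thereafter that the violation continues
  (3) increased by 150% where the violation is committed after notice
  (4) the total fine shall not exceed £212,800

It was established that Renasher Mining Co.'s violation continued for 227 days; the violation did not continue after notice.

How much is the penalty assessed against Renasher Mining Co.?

£193,490

First 132 days: 132 × £170 = £22,440
Remaining days: (227 − 132) × £1,220 = £115,900
Per-day component: £22,440 + £115,900 = £138,340
Base plus per-day: £55,150 + £138,340 = £193,490
The violation did not continue after notice: no 150% increase.
Cap at £212,800: £193,490 is within the cap, no reduction.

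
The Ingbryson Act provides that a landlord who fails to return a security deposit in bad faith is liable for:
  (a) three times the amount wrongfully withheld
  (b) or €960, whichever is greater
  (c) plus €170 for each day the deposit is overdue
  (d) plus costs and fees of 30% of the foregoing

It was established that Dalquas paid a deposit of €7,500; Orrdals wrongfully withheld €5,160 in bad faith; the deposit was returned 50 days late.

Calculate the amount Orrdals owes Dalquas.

€31,174

Trebled: 3 × €5,160 = €15,480
Minimum €960: €15,480 meets the minimum, no increase.
Late-return penalty: 50 × €170 = €8,500
Damages plus late penalty: €15,480 + €8,500 = €23,980
Costs and fees: 30% of €23,980 = €7,194
Total recovery: €23,980 + €7,194 = €31,174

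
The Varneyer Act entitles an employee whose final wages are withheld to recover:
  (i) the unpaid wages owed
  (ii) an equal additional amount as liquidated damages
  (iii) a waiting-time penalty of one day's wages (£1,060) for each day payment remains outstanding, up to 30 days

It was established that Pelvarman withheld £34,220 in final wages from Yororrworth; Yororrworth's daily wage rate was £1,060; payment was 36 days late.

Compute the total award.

Liquidated damages (equal amount): £34,220
Penalty days: min(36, 30) = 30
Waiting-time penalty: 30 × £1,060 = £31,800
Total award: £34,220 + £34,220 + £31,800 = £100,240

Total award: £100,240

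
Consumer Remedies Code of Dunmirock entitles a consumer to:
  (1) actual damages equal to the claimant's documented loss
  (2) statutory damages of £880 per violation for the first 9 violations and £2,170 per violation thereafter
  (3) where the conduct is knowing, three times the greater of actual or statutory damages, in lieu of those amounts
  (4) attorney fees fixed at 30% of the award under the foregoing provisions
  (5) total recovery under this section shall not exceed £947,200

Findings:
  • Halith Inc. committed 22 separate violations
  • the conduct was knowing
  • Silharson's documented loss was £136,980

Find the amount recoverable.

First 9 violations: 9 × £880 = £7,920
Remaining violations: (22 − 9) × £2,170 = £28,210
Statutory damages: £7,920 + £28,210 = £36,130
Greater of actual damages (£136,980) or statutory damages (£36,130): £136,980
Trebled: 3 × £136,980 = £410,940
Attorney fees: 30% of £410,940 = £123,282
Total before cap: £410,940 + £123,282 = £534,222
Cap at £947,200: £534,222 is within the cap, no reduction.

£534,222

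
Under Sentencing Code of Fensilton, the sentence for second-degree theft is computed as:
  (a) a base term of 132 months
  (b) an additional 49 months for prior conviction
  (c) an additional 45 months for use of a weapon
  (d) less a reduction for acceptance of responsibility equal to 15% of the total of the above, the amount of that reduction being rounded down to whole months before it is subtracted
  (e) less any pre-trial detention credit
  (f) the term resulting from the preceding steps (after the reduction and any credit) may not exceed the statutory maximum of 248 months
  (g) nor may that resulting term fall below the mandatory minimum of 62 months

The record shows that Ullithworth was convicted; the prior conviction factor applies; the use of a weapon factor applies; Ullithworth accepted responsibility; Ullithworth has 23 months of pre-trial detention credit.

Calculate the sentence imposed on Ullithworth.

170 months

Prior conviction enhancement: +49 months
Use of a weapon enhancement: +45 months
Adjusted term: 132 months + 49 months + 45 months = 226 months
Acceptance of responsibility reduction: 15% of 226 months = 33 months (rounded down)
After reduction: 226 − 33 = 193 months
Less pre-trial detention credit: 193 months − 23 months = 170 months
Cap at 248 months: 170 months is within the cap, no reduction.
Minimum 62 months: 170 months meets the minimum, no increase.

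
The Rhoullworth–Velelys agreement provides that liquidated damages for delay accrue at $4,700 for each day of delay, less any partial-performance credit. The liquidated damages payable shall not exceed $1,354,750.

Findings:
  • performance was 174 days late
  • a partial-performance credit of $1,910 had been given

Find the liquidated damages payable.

$815,890

Per-day damages: 174 × $4,700 = $817,800
Less partial-performance credit: $817,800 − $1,910 = $815,890
Cap at $1,354,750: $815,890 is within the cap, no reduction.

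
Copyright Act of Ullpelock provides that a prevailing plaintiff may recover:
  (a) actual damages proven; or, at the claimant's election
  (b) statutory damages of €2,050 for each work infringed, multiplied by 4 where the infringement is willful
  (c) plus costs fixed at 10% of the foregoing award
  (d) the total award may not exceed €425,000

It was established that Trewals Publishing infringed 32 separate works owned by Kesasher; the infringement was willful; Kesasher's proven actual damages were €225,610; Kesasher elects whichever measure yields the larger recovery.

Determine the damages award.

€288,640

Statutory damages: 32 × €2,050 = €65,600
Multiplied by 4: 4 × €65,600 = €262,400
Greater of actual damages (€225,610) or enhanced statutory damages (€262,400): €262,400
Costs: 10% of €262,400 = €26,240
Award plus costs: €262,400 + €26,240 = €288,640
Cap at €425,000: €288,640 is within the cap, no reduction.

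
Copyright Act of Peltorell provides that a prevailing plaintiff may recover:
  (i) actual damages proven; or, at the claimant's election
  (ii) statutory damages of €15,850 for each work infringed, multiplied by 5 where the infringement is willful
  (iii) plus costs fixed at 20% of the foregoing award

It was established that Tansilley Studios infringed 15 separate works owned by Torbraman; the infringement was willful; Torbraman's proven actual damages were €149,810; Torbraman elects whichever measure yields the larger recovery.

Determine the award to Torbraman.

Statutory damages: 15 × €15,850 = €237,750
Multiplied by 5: 5 × €237,750 = €1,188,750
Greater of actual damages (€149,810) or enhanced statutory damages (€1,188,750): €1,188,750
Costs: 20% of €1,188,750 = €237,750
Award plus costs: €1,188,750 + €237,750 = €1,426,500

€1,426,500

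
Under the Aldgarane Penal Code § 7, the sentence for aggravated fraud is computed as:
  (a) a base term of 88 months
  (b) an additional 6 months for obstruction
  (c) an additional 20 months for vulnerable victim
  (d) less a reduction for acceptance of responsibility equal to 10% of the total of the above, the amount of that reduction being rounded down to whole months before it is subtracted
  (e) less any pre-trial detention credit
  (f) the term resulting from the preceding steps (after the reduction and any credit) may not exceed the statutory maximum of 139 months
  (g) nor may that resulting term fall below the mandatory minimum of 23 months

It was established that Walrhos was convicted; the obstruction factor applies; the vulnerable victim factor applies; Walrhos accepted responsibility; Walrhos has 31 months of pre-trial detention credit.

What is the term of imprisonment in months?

Obstruction enhancement: +6 months
Vulnerable victim enhancement: +20 months
Adjusted term: 88 months + 6 months + 20 months = 114 months
Acceptance of responsibility reduction: 10% of 114 months = 11 months (rounded down)
After reduction: 114 − 11 = 103 months
Less pre-trial detention credit: 103 months − 31 months = 72 months
Cap at 139 months: 72 months is within the cap, no reduction.
Minimum 23 months: 72 months meets the minimum, no increase.

72 months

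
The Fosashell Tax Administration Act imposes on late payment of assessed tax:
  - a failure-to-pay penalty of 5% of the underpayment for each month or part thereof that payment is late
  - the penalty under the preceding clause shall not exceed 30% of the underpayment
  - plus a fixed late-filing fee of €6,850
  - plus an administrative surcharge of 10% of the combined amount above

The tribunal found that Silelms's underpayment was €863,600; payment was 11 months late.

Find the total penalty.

€292,523

Accrued rate: 5% × 11 = 55%, capped at 30% → 30%
Failure-to-pay penalty: 30% of €863,600 = €259,080
Penalty before surcharge: €259,080 + €6,850 = €265,930
Administrative surcharge: 10% of €265,930 = €26,593
Total penalty: €265,930 + €26,593 = €292,523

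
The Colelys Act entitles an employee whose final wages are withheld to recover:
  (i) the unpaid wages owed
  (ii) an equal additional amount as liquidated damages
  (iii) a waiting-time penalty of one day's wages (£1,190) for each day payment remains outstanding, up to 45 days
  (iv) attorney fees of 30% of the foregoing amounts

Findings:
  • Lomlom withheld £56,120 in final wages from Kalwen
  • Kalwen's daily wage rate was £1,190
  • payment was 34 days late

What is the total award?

Liquidated damages (equal amount): £56,120
Penalty days: min(34, 45) = 34
Waiting-time penalty: 34 × £1,190 = £40,460
Subtotal: £56,120 + £56,120 + £40,460 = £152,700
Attorney fees: 30% of £152,700 = £45,810
Total award: £152,700 + £45,810 = £198,510

£198,510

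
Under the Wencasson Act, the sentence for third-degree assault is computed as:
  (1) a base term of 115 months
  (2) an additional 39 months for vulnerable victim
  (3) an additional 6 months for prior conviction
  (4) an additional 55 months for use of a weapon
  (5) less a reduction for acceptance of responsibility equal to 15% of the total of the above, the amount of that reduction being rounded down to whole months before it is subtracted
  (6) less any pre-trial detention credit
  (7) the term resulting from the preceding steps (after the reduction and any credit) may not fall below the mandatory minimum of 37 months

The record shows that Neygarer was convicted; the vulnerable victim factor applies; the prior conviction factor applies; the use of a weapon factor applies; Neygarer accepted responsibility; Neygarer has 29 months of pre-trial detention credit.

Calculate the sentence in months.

154 months

Vulnerable victim enhancement: +39 months
Prior conviction enhancement: +6 months
Use of a weapon enhancement: +55 months
Adjusted term: 115 months + 39 months + 6 months + 55 months = 215 months
Acceptance of responsibility reduction: 15% of 215 months = 32 months (rounded down)
After reduction: 215 − 32 = 183 months
Less pre-trial detention credit: 183 months − 29 months = 154 months
Minimum 37 months: 154 months meets the minimum, no increase.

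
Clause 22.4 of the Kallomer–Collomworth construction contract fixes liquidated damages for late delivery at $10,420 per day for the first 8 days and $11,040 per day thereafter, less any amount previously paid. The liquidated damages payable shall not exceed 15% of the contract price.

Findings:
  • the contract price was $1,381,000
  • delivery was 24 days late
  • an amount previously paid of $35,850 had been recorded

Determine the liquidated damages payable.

First 8 days: 8 × $10,420 = $83,360
Remaining days: (24 − 8) × $11,040 = $176,640
Accrued per-day damages: $83,360 + $176,640 = $260,000
Less amount previously paid: $260,000 − $35,850 = $224,150
Cap: 15% of $1,381,000 = $207,150
Cap at $207,150: $224,150 exceeds the cap → $207,150

Liquidated damages: $207,150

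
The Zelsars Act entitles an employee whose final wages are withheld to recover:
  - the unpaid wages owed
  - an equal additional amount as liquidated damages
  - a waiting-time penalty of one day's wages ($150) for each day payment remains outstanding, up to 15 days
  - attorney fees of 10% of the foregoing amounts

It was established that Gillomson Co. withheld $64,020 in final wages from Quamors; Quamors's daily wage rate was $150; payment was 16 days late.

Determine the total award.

Liquidated damages (equal amount): $64,020
Penalty days: min(16, 15) = 15
Waiting-time penalty: 15 × $150 = $2,250
Subtotal: $64,020 + $64,020 + $2,250 = $130,290
Attorney fees: 10% of $130,290 = $13,029
Total award: $130,290 + $13,029 = $143,319

$143,319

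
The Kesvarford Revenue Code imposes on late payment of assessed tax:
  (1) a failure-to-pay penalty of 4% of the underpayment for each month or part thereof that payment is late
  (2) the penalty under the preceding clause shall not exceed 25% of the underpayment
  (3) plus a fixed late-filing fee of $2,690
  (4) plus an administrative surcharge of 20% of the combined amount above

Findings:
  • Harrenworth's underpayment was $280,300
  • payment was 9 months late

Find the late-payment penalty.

Accrued rate: 4% × 9 = 36%, capped at 25% → 25%
Failure-to-pay penalty: 25% of $280,300 = $70,075
Penalty before surcharge: $70,075 + $2,690 = $72,765
Administrative surcharge: 20% of $72,765 = $14,553
Total penalty: $72,765 + $14,553 = $87,318

$87,318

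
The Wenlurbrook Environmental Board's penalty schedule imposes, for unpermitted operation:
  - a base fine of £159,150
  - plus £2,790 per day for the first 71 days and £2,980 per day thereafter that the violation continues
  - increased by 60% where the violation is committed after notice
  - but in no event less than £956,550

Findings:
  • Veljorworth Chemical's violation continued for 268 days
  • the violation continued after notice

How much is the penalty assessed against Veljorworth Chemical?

First 71 days: 71 × £2,790 = £198,090
Remaining days: (268 − 71) × £2,980 = £587,060
Per-day component: £198,090 + £587,060 = £785,150
Base plus per-day: £159,150 + £785,150 = £944,300
Enhancement: 60% of £944,300 = £566,580
Enhanced fine: £944,300 + £566,580 = £1,510,880
Minimum £956,550: £1,510,880 meets the minimum, no increase.

£1,510,880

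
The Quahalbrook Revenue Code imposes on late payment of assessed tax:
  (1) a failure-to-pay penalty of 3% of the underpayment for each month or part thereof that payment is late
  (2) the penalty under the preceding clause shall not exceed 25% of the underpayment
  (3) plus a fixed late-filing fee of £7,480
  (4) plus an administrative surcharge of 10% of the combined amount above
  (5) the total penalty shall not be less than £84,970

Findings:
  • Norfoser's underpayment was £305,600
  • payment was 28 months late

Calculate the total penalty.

Accrued rate: 3% × 28 = 84%, capped at 25% → 25%
Failure-to-pay penalty: 25% of £305,600 = £76,400
Penalty before surcharge: £76,400 + £7,480 = £83,880
Administrative surcharge: 10% of £83,880 = £8,388
Total penalty: £83,880 + £8,388 = £92,268
Minimum £84,970: £92,268 meets the minimum, no increase.

£92,268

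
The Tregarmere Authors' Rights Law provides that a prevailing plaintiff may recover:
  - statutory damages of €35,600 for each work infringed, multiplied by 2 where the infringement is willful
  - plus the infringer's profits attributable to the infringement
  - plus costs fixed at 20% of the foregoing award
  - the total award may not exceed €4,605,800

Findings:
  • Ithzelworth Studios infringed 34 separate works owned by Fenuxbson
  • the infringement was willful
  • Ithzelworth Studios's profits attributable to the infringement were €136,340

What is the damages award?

Statutory damages: 34 × €35,600 = €1,210,400
Doubled: 2 × €1,210,400 = €2,420,800
Combined award: €2,420,800 + €136,340 = €2,557,140
Costs: 20% of €2,557,140 = €511,428
Award plus costs: €2,557,140 + €511,428 = €3,068,568
Cap at €4,605,800: €3,068,568 is within the cap, no reduction.

€3,068,568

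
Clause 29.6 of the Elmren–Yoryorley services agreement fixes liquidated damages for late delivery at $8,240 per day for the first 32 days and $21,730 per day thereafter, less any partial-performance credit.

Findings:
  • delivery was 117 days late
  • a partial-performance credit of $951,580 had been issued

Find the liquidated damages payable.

First 32 days: 32 × $8,240 = $263,680
Remaining days: (117 − 32) × $21,730 = $1,847,050
Accrued per-day damages: $263,680 + $1,847,050 = $2,110,730
Less partial-performance credit: $2,110,730 − $951,580 = $1,159,150

$1,159,150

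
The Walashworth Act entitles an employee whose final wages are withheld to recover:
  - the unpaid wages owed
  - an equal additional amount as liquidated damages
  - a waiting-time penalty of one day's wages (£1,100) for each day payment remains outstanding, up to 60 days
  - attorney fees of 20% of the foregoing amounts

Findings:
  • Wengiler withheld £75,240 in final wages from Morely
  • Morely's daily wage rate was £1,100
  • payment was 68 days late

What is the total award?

Liquidated damages (equal amount): £75,240
Penalty days: min(68, 60) = 60
Waiting-time penalty: 60 × £1,100 = £66,000
Subtotal: £75,240 + £75,240 + £66,000 = £216,480
Attorney fees: 20% of £216,480 = £43,296
Total award: £216,480 + £43,296 = £259,776

Total award: £259,776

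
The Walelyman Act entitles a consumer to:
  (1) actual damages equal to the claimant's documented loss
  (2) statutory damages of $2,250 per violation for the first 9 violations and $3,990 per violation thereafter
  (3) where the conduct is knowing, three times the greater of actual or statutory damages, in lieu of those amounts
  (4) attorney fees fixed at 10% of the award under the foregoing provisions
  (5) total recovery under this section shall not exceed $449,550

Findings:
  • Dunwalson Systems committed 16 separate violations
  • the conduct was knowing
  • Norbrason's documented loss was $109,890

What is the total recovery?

First 9 violations: 9 × $2,250 = $20,250
Remaining violations: (16 − 9) × $3,990 = $27,930
Statutory damages: $20,250 + $27,930 = $48,180
Greater of actual damages ($109,890) or statutory damages ($48,180): $109,890
Trebled: 3 × $109,890 = $329,670
Attorney fees: 10% of $329,670 = $32,967
Total before cap: $329,670 + $32,967 = $362,637
Cap at $449,550: $362,637 is within the cap, no reduction.

$362,637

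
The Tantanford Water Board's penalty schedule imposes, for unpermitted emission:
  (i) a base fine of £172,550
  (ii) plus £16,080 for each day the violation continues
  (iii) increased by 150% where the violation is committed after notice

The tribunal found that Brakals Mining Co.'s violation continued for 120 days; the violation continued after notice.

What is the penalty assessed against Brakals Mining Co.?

£5,255,375

Per-day component: 120 × £16,080 = £1,929,600
Base plus per-day: £172,550 + £1,929,600 = £2,102,150
Enhancement: 150% of £2,102,150 = £3,153,225
Enhanced fine: £2,102,150 + £3,153,225 = £5,255,375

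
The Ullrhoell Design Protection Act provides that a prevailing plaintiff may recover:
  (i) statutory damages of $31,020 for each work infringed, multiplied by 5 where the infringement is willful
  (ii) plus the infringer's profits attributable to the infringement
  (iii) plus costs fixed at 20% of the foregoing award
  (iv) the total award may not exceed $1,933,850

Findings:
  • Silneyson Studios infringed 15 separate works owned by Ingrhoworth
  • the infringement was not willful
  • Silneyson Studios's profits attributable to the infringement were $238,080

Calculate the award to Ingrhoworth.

$844,056

Statutory damages: 15 × $31,020 = $465,300
Infringement not willful: no ×5 enhancement.
Combined award: $465,300 + $238,080 = $703,380
Costs: 20% of $703,380 = $140,676
Award plus costs: $703,380 + $140,676 = $844,056
Cap at $1,933,850: $844,056 is within the cap, no reduction.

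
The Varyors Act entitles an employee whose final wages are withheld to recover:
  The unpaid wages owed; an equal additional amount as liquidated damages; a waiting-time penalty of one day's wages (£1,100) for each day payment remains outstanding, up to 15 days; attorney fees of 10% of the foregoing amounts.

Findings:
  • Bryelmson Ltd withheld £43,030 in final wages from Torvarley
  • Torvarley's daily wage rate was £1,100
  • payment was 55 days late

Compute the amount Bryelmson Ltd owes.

Total award: £112,816

Liquidated damages (equal amount): £43,030
Penalty days: min(55, 15) = 15
Waiting-time penalty: 15 × £1,100 = £16,500
Subtotal: £43,030 + £43,030 + £16,500 = £102,560
Attorney fees: 10% of £102,560 = £10,256
Total award: £102,560 + £10,256 = £112,816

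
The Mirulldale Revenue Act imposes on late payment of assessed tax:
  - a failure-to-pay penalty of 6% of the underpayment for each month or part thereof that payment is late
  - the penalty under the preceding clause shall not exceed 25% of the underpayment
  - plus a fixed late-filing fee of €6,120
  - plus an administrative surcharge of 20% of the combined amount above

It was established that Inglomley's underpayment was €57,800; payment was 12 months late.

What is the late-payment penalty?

Accrued rate: 6% × 12 = 72%, capped at 25% → 25%
Failure-to-pay penalty: 25% of €57,800 = €14,450
Penalty before surcharge: €14,450 + €6,120 = €20,570
Administrative surcharge: 20% of €20,570 = €4,114
Total penalty: €20,570 + €4,114 = €24,684

Penalty: €24,684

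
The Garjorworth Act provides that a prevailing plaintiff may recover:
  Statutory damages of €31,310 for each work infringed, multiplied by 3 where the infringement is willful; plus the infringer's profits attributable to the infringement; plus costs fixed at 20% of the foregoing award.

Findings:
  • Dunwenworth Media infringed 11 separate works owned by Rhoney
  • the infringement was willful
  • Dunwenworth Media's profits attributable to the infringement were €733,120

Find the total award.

Statutory damages: 11 × €31,310 = €344,410
Trebled: 3 × €344,410 = €1,033,230
Combined award: €1,033,230 + €733,120 = €1,766,350
Costs: 20% of €1,766,350 = €353,270
Award plus costs: €1,766,350 + €353,270 = €2,119,620

Award: €2,119,620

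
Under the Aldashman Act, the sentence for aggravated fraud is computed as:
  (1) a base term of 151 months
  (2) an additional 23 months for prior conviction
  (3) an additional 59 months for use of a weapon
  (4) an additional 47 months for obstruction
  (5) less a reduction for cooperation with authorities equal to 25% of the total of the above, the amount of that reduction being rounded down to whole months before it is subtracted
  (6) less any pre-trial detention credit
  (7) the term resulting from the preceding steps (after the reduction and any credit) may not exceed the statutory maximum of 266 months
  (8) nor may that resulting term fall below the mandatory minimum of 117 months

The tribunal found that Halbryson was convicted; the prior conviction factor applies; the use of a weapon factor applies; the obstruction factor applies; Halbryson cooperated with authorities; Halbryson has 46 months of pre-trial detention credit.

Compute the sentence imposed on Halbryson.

Prior conviction enhancement: +23 months
Use of a weapon enhancement: +59 months
Obstruction enhancement: +47 months
Adjusted term: 151 months + 23 months + 59 months + 47 months = 280 months
Cooperation with authorities reduction: 25% of 280 months = 70 months (rounded down)
After reduction: 280 − 70 = 210 months
Less pre-trial detention credit: 210 months − 46 months = 164 months
Cap at 266 months: 164 months is within the cap, no reduction.
Minimum 117 months: 164 months meets the minimum, no increase.

Sentence: 164 months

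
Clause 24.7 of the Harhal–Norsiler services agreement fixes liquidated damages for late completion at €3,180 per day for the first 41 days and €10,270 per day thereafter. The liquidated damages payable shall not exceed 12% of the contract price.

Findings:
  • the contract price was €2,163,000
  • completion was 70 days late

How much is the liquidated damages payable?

€259,560

First 41 days: 41 × €3,180 = €130,380
Remaining days: (70 − 41) × €10,270 = €297,830
Accrued per-day damages: €130,380 + €297,830 = €428,210
Cap: 12% of €2,163,000 = €259,560
Cap at €259,560: €428,210 exceeds the cap → €259,560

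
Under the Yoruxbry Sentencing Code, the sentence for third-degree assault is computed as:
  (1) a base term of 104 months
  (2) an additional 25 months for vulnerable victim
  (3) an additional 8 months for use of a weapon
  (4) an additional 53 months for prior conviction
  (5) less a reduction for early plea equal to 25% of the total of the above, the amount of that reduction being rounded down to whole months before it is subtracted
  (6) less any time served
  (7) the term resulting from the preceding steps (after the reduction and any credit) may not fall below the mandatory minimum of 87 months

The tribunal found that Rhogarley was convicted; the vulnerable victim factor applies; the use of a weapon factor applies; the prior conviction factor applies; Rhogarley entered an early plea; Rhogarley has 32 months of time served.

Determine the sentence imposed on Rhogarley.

Vulnerable victim enhancement: +25 months
Use of a weapon enhancement: +8 months
Prior conviction enhancement: +53 months
Adjusted term: 104 months + 25 months + 8 months + 53 months = 190 months
Early plea reduction: 25% of 190 months = 47 months (rounded down)
After reduction: 190 − 47 = 143 months
Less time served: 143 months − 32 months = 111 months
Minimum 87 months: 111 months meets the minimum, no increase.

111 months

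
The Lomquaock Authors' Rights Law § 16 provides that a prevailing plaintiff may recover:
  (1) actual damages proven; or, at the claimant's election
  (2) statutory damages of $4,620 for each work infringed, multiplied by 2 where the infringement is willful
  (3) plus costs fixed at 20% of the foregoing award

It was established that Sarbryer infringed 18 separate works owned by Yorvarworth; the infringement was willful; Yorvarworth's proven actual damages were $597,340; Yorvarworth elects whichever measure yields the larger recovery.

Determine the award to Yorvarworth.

Statutory damages: 18 × $4,620 = $83,160
Doubled: 2 × $83,160 = $166,320
Greater of actual damages ($597,340) or enhanced statutory damages ($166,320): $597,340
Costs: 20% of $597,340 = $119,468
Award plus costs: $597,340 + $119,468 = $716,808

$716,808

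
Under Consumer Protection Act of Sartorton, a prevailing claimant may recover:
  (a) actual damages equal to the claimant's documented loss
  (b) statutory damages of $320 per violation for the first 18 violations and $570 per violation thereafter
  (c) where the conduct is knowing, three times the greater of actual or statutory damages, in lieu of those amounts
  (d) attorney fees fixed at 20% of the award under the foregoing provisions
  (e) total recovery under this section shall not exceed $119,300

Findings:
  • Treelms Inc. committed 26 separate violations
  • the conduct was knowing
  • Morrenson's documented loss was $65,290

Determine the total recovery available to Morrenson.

Total recovery: $119,300

First 18 violations: 18 × $320 = $5,760
Remaining violations: (26 − 18) × $570 = $4,560
Statutory damages: $5,760 + $4,560 = $10,320
Greater of actual damages ($65,290) or statutory damages ($10,320): $65,290
Trebled: 3 × $65,290 = $195,870
Attorney fees: 20% of $195,870 = $39,174
Total before cap: $195,870 + $39,174 = $235,044
Cap at $119,300: $235,044 exceeds the cap → $119,300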